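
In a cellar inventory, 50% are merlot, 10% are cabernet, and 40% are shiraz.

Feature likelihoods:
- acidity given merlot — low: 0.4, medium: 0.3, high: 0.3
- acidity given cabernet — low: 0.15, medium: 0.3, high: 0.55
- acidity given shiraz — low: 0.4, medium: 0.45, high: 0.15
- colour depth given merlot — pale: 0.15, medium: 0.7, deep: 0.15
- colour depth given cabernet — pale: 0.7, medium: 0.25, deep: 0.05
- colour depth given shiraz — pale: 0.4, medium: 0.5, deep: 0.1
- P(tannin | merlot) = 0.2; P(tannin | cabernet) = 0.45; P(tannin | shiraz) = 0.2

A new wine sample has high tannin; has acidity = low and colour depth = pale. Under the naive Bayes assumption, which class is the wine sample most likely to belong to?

shiraz

merlot: 0.5 × 0.4 × 0.15 × 0.2 = 0.006
cabernet: 0.1 × 0.15 × 0.7 × 0.45 = 0.004725
shiraz: 0.4 × 0.4 × 0.4 × 0.2 = 0.0128
Highest score → shiraz.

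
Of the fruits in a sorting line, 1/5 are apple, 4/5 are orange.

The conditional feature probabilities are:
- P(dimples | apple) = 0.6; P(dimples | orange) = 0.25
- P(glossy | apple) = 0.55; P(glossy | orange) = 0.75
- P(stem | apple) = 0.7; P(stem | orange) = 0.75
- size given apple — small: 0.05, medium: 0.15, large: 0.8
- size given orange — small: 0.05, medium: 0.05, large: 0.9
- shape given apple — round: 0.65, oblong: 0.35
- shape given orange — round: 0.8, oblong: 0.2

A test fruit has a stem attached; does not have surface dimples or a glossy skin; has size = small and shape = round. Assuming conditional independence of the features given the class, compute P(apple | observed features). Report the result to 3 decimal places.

apple: 0.2 × (1−0.6) × (1−0.55) × 0.7 × 0.05 × 0.65 = 0.000819
orange: 0.8 × (1−0.25) × (1−0.75) × 0.75 × 0.05 × 0.8 = 0.0045
P(apple | x) = 0.000819 / 0.005319 ≈ 0.154

0.154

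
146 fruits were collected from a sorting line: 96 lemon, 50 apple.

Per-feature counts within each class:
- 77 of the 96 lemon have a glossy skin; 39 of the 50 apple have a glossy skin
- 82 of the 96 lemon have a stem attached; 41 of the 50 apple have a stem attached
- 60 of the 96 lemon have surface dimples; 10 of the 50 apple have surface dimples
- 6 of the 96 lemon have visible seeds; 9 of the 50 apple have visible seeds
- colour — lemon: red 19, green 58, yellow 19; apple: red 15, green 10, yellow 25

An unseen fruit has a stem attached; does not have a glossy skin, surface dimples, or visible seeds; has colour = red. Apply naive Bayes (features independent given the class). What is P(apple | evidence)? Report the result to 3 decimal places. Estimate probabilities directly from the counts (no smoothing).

lemon: (96/146) × (19/96) × (82/96) × (36/96) × (90/96) × (19/96) ≈ 0.00773443
apple: (50/146) × (11/50) × (41/50) × (40/50) × (41/50) × (15/50) ≈ 0.0121585
P(apple | x) = 0.0121585 / 0.01989293 ≈ 0.611

0.611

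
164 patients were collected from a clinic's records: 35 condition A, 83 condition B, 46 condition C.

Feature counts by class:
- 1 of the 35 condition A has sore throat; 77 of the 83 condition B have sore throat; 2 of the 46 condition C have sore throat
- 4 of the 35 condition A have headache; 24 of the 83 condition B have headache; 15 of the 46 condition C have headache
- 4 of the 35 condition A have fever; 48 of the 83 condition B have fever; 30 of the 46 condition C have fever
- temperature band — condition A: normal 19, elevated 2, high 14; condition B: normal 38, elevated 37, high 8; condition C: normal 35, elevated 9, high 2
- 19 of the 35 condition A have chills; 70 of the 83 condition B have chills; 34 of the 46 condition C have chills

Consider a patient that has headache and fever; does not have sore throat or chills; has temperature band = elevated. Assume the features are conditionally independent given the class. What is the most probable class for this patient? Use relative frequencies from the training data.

condition A: (35/164) × (34/35) × (4/35) × (4/35) × (2/35) × (16/35) ≈ 0.0000707348
condition B: (83/164) × (6/83) × (24/83) × (48/83) × (37/83) × (13/83) ≈ 0.000427162
condition C: (46/164) × (44/46) × (15/46) × (30/46) × (9/46) × (12/46) ≈ 0.00291215
Highest score → condition C.

condition C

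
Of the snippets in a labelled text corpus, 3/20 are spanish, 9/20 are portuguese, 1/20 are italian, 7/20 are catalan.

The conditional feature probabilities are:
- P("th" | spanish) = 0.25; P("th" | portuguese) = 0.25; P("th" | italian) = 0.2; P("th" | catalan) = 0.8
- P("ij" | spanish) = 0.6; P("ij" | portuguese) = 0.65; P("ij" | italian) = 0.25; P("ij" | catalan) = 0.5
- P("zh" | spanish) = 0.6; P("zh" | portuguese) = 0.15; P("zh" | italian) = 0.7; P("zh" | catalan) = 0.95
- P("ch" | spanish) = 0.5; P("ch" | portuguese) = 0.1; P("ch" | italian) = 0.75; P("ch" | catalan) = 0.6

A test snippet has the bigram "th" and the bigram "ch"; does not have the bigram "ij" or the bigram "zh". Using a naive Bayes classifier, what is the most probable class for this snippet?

catalan

spanish: 0.15 × 0.25 × (1−0.6) × (1−0.6) × 0.5 = 0.003
portuguese: 0.45 × 0.25 × (1−0.65) × (1−0.15) × 0.1 = 0.003346875
italian: 0.05 × 0.2 × (1−0.25) × (1−0.7) × 0.75 = 0.0016875
catalan: 0.35 × 0.8 × (1−0.5) × (1−0.95) × 0.6 = 0.0042
Highest score → catalan.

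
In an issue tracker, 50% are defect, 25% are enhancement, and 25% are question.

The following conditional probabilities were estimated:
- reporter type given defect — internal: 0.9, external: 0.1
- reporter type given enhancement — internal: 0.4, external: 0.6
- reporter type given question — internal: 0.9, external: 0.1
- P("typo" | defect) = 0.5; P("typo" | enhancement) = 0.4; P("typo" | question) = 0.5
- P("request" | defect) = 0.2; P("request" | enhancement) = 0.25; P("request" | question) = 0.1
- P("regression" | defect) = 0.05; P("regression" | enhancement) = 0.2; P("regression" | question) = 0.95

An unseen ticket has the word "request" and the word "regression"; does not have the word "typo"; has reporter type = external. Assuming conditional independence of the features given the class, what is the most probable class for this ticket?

defect: 0.5 × 0.1 × (1−0.5) × 0.2 × 0.05 = 0.00025
enhancement: 0.25 × 0.6 × (1−0.4) × 0.25 × 0.2 = 0.0045
question: 0.25 × 0.1 × (1−0.5) × 0.1 × 0.95 = 0.0011875
Highest score → enhancement.

enhancement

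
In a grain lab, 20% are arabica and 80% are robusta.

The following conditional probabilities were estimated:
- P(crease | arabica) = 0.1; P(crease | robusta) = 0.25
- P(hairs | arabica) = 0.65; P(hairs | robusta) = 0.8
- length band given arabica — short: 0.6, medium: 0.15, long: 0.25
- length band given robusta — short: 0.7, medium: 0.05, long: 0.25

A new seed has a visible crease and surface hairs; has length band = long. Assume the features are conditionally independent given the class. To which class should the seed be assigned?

robusta

arabica: 0.2 × 0.1 × 0.65 × 0.25 = 0.00325
robusta: 0.8 × 0.25 × 0.8 × 0.25 = 0.04
Highest score → robusta.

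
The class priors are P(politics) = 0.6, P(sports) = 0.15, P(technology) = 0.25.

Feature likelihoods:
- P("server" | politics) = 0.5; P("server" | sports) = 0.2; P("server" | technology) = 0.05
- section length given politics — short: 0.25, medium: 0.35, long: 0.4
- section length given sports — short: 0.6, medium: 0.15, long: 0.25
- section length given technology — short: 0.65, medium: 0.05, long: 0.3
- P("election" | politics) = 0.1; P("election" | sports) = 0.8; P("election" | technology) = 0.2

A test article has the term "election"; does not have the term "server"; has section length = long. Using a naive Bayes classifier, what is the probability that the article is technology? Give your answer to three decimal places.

politics: 0.6 × (1−0.5) × 0.4 × 0.1 = 0.012
sports: 0.15 × (1−0.2) × 0.25 × 0.8 = 0.024
technology: 0.25 × (1−0.05) × 0.3 × 0.2 = 0.01425
P(technology | x) = 0.01425 / 0.05025 ≈ 0.284

0.284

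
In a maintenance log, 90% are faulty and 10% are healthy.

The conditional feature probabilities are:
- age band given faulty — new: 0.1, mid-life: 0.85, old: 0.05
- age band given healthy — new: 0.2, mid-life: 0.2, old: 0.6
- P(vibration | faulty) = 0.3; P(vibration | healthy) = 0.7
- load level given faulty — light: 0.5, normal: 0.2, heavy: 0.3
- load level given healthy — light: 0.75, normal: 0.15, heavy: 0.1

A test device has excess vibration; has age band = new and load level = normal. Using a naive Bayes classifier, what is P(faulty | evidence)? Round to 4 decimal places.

faulty: 0.9 × 0.1 × 0.3 × 0.2 = 0.0054
healthy: 0.1 × 0.2 × 0.7 × 0.15 = 0.0021
P(faulty | x) = 0.0054 / 0.0075 ≈ 0.7200

0.7200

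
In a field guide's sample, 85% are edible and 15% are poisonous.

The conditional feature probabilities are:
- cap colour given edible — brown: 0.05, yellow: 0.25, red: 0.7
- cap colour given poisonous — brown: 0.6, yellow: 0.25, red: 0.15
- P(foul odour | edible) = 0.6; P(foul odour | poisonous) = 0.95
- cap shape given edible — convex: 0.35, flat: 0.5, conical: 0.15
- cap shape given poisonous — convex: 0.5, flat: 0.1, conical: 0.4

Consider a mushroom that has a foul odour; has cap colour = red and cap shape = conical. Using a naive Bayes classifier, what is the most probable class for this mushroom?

edible

edible: 0.85 × 0.7 × 0.6 × 0.15 = 0.05355
poisonous: 0.15 × 0.15 × 0.95 × 0.4 = 0.00855
Highest score → edible.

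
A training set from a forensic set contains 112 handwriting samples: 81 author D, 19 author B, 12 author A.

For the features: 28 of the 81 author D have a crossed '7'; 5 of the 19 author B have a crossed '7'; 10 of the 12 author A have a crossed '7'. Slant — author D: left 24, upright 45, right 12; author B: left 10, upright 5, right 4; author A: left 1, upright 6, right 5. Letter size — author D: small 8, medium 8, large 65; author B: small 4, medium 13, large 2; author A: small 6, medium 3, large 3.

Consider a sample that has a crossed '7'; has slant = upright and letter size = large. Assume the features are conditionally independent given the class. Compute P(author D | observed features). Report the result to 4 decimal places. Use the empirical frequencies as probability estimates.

author D: (81/112) × (28/81) × (45/81) × (65/81) ≈ 0.111454
author B: (19/112) × (5/19) × (5/19) × (2/19) ≈ 0.00123664
author A: (12/112) × (10/12) × (6/12) × (3/12) ≈ 0.0111607
P(author D | x) = 0.111454 / 0.12385134 ≈ 0.8999

0.8999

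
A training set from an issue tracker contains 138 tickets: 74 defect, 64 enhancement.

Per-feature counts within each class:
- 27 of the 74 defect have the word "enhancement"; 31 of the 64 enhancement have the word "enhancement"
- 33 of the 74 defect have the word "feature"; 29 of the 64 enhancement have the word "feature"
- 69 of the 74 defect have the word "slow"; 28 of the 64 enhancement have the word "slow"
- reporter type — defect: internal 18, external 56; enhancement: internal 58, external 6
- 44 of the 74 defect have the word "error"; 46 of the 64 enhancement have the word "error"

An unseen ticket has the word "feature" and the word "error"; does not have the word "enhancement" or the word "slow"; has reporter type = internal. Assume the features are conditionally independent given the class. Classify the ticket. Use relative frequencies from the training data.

defect: (74/138) × (47/74) × (33/74) × (5/74) × (18/74) × (44/74) ≈ 0.00148423
enhancement: (64/138) × (33/64) × (29/64) × (36/64) × (58/64) × (46/64) = 0.039700984954833984375
Highest score → enhancement.

enhancement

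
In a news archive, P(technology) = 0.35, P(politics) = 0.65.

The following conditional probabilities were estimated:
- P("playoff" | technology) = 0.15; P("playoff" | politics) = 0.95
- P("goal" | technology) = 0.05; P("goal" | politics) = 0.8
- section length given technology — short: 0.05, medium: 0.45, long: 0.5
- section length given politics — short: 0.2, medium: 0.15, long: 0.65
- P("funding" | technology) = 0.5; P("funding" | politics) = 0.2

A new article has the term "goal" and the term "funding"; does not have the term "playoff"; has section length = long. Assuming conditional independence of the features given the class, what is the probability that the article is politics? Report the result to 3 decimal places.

technology: 0.35 × (1−0.15) × 0.05 × 0.5 × 0.5 = 0.00371875
politics: 0.65 × (1−0.95) × 0.8 × 0.65 × 0.2 = 0.00338
P(politics | x) = 0.00338 / 0.00709875 ≈ 0.476

0.476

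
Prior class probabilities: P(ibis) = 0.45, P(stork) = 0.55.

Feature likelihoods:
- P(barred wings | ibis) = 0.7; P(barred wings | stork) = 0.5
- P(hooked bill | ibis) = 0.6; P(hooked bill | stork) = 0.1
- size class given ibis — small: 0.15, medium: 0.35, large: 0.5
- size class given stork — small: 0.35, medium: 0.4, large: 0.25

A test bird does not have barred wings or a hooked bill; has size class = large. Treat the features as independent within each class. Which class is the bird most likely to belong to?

stork

ibis: 0.45 × (1−0.7) × (1−0.6) × 0.5 = 0.027
stork: 0.55 × (1−0.5) × (1−0.1) × 0.25 = 0.061875
Highest score → stork.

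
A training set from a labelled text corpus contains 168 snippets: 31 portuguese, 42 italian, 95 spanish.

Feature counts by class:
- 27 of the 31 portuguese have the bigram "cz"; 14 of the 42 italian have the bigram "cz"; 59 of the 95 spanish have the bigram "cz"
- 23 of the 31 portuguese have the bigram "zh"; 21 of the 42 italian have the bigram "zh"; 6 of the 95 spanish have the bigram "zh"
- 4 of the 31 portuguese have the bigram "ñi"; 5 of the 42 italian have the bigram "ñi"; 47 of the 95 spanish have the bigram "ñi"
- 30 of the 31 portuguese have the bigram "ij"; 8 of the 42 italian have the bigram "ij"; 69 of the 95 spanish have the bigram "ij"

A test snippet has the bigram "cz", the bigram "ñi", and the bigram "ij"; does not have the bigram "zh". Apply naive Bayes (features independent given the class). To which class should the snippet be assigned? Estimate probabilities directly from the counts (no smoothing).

portuguese: (31/168) × (27/31) × (8/31) × (4/31) × (30/31) ≈ 0.00517894
italian: (42/168) × (14/42) × (21/42) × (5/42) × (8/42) ≈ 0.000944822
spanish: (95/168) × (59/95) × (89/95) × (47/95) × (69/95) ≈ 0.118225
Highest score → spanish.

spanish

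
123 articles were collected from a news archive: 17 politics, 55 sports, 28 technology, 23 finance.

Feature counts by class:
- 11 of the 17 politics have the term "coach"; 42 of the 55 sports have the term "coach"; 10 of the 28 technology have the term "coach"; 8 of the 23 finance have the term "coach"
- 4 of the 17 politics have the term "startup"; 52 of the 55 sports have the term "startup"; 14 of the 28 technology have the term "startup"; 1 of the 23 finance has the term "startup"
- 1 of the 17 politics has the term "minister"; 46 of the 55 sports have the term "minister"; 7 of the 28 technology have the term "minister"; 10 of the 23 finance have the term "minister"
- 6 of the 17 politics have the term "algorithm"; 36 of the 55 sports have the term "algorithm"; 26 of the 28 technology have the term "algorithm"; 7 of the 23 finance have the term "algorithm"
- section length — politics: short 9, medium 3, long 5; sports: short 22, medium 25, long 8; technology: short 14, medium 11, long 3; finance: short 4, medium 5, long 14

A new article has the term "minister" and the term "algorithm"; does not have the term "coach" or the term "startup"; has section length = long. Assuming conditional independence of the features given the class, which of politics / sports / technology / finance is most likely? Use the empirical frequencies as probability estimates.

politics: (17/123) × (6/17) × (13/17) × (1/17) × (6/17) × (5/17) ≈ 0.00022778
sports: (55/123) × (13/55) × (3/55) × (46/55) × (36/55) × (8/55) ≈ 0.000459049
technology: (28/123) × (18/28) × (14/28) × (7/28) × (26/28) × (3/28) ≈ 0.00181994
finance: (23/123) × (15/23) × (22/23) × (10/23) × (7/23) × (14/23) ≈ 0.00939558
Highest score → finance.

finance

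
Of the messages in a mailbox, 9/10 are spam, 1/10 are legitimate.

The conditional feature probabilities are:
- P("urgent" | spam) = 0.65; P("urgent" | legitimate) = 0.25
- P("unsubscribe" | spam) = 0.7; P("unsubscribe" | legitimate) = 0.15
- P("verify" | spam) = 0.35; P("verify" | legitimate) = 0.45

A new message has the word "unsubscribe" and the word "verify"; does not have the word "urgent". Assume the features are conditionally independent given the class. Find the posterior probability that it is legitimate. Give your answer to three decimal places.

0.062

spam: 0.9 × (1−0.65) × 0.7 × 0.35 = 0.077175
legitimate: 0.1 × (1−0.25) × 0.15 × 0.45 = 0.0050625
P(legitimate | x) = 0.0050625 / 0.0822375 ≈ 0.062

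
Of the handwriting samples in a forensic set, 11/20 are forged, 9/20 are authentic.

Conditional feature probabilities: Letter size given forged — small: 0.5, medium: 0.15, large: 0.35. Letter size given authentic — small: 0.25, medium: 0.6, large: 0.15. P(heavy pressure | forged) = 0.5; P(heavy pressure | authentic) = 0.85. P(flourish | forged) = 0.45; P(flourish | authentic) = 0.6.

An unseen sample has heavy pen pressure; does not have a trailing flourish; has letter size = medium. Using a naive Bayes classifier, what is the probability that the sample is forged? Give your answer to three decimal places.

0.198

forged: 0.55 × 0.15 × 0.5 × (1−0.45) = 0.0226875
authentic: 0.45 × 0.6 × 0.85 × (1−0.6) = 0.0918
P(forged | x) = 0.0226875 / 0.1144875 ≈ 0.198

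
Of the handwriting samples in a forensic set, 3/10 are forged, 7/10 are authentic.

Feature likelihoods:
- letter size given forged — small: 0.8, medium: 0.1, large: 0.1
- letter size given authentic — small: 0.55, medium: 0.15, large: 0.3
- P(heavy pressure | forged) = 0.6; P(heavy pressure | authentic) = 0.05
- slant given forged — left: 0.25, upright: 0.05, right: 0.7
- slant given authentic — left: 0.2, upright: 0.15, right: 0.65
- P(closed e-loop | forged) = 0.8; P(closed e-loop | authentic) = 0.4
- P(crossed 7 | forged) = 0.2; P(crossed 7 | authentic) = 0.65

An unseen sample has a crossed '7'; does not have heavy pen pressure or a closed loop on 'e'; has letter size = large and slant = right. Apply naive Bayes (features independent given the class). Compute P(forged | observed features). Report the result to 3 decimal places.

forged: 0.3 × 0.1 × (1−0.6) × 0.7 × (1−0.8) × 0.2 = 0.000336
authentic: 0.7 × 0.3 × (1−0.05) × 0.65 × (1−0.4) × 0.65 = 0.05057325
P(forged | x) = 0.000336 / 0.05090925 ≈ 0.007

0.007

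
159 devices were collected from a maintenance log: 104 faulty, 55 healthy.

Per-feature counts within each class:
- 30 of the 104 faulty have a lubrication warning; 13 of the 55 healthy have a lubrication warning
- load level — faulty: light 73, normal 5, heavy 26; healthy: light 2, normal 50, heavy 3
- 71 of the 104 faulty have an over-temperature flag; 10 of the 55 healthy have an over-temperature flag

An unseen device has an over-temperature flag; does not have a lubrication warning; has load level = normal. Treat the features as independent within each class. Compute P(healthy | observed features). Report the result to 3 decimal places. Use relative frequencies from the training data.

faulty: (104/159) × (74/104) × (5/104) × (71/104) ≈ 0.0152755
healthy: (55/159) × (42/55) × (50/55) × (10/55) ≈ 0.0436613
P(healthy | x) = 0.0436613 / 0.0589368 ≈ 0.741

0.741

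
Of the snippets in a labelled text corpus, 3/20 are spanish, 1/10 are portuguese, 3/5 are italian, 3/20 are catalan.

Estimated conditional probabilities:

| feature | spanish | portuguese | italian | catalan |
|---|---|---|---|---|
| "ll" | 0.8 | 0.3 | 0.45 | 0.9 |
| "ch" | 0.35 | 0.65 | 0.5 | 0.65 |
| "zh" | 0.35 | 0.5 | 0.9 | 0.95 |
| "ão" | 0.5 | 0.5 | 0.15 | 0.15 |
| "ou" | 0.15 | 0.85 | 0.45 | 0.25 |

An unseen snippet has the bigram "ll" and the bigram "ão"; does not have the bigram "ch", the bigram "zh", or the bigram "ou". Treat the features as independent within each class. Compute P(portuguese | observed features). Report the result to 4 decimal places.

spanish: 0.15 × 0.8 × (1−0.35) × (1−0.35) × 0.5 × (1−0.15) = 0.0215475
portuguese: 0.1 × 0.3 × (1−0.65) × (1−0.5) × 0.5 × (1−0.85) = 0.00039375
italian: 0.6 × 0.45 × (1−0.5) × (1−0.9) × 0.15 × (1−0.45) = 0.00111375
catalan: 0.15 × 0.9 × (1−0.65) × (1−0.95) × 0.15 × (1−0.25) = 0.00026578125
P(portuguese | x) = 0.00039375 / 0.02332078125 ≈ 0.0169

0.0169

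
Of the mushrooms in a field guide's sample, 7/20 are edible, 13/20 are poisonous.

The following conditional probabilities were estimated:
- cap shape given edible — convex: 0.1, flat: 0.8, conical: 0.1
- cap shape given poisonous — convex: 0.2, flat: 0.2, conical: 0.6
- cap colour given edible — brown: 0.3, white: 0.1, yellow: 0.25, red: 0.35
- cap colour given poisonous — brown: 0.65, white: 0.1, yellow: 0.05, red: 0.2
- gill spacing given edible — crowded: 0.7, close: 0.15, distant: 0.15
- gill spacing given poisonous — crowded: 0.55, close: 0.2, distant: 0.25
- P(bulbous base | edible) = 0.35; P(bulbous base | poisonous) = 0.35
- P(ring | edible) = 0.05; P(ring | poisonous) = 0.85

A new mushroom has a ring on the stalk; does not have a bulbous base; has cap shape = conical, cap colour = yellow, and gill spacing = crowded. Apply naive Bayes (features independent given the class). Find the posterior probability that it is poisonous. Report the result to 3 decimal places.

edible: 0.35 × 0.1 × 0.25 × 0.7 × (1−0.35) × 0.05 = 0.0001990625
poisonous: 0.65 × 0.6 × 0.05 × 0.55 × (1−0.35) × 0.85 = 0.0059255625
P(poisonous | x) = 0.0059255625 / 0.006124625 ≈ 0.967

0.967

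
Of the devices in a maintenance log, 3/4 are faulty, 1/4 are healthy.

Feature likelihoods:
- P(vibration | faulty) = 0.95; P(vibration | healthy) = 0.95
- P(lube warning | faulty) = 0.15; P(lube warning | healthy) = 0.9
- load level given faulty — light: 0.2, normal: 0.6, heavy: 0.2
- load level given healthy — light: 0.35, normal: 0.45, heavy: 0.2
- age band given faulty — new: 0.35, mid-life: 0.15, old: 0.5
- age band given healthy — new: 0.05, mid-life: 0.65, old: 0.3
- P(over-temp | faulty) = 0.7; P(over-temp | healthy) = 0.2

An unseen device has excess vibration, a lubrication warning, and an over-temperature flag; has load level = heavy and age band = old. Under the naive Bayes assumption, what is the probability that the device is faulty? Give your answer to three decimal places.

faulty: 0.75 × 0.95 × 0.15 × 0.2 × 0.5 × 0.7 = 0.00748125
healthy: 0.25 × 0.95 × 0.9 × 0.2 × 0.3 × 0.2 = 0.002565
P(faulty | x) = 0.00748125 / 0.01004625 ≈ 0.745

0.745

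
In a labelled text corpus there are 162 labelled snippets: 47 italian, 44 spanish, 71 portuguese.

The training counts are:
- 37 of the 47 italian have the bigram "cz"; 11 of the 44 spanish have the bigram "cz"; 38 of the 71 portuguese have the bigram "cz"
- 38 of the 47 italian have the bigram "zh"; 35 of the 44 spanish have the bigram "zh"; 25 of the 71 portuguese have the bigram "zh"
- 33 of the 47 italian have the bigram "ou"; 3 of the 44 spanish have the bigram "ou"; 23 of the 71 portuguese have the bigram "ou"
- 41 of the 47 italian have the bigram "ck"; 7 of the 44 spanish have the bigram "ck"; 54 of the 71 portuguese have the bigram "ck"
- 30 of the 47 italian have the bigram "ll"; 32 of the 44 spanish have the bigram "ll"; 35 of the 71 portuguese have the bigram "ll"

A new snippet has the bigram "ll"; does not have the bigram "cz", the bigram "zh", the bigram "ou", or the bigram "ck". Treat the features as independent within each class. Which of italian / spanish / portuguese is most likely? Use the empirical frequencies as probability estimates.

spanish

italian: (47/162) × (10/47) × (9/47) × (14/47) × (6/47) × (30/47) ≈ 0.000286904
spanish: (44/162) × (33/44) × (9/44) × (41/44) × (37/44) × (32/44) ≈ 0.0237447
portuguese: (71/162) × (33/71) × (46/71) × (48/71) × (17/71) × (35/71) ≈ 0.0105313
Highest score → spanish.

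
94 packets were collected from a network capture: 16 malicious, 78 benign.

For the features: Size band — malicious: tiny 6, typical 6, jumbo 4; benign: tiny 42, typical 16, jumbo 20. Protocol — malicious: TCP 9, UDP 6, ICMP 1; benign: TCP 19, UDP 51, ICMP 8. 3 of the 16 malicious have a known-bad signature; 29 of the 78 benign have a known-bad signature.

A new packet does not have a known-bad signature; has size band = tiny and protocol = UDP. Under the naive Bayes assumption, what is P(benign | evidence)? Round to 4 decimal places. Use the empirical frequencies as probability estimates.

malicious: (16/94) × (6/16) × (6/16) × (13/16) ≈ 0.0194481
benign: (78/94) × (42/78) × (51/78) × (49/78) ≈ 0.183526
P(benign | x) = 0.183526 / 0.2029741 ≈ 0.9042

0.9042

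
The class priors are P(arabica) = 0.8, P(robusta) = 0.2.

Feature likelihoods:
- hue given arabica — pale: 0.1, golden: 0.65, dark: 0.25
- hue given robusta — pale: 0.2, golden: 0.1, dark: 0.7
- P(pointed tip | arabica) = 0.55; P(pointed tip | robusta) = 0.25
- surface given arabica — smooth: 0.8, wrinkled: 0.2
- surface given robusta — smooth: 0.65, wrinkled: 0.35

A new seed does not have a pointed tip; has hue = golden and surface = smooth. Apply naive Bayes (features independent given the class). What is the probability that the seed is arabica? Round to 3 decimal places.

arabica: 0.8 × 0.65 × (1−0.55) × 0.8 = 0.1872
robusta: 0.2 × 0.1 × (1−0.25) × 0.65 = 0.00975
P(arabica | x) = 0.1872 / 0.19695 ≈ 0.950

0.950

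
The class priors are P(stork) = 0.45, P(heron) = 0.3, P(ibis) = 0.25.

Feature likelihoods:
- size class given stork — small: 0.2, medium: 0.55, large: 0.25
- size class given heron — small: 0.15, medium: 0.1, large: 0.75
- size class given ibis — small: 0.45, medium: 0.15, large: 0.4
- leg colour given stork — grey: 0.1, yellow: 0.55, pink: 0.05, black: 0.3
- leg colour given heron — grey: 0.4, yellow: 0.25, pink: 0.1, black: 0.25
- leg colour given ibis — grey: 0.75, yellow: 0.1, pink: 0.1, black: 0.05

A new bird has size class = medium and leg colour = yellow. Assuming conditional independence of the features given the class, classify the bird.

stork

stork: 0.45 × 0.55 × 0.55 = 0.136125
heron: 0.3 × 0.1 × 0.25 = 0.0075
ibis: 0.25 × 0.15 × 0.1 = 0.00375
Highest score → stork.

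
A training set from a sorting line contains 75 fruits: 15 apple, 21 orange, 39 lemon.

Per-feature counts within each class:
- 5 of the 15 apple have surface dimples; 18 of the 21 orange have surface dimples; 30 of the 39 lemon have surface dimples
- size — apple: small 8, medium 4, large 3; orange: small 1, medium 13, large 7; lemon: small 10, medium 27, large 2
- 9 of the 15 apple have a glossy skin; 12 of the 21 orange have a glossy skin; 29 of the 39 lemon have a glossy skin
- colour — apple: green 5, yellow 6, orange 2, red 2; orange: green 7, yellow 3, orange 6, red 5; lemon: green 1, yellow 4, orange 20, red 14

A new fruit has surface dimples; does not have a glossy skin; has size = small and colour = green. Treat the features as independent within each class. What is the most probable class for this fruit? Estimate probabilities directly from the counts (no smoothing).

apple

apple: (15/75) × (5/15) × (8/15) × (6/15) × (5/15) ≈ 0.00474074
orange: (21/75) × (18/21) × (1/21) × (9/21) × (7/21) ≈ 0.00163265
lemon: (39/75) × (30/39) × (10/39) × (10/39) × (1/39) ≈ 0.00067432
Highest score → apple.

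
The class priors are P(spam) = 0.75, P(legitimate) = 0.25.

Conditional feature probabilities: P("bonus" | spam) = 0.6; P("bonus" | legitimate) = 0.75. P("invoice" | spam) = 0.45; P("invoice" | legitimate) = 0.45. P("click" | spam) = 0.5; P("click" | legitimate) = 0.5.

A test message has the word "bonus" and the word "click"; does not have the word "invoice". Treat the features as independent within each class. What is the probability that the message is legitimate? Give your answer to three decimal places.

0.294

spam: 0.75 × 0.6 × (1−0.45) × 0.5 = 0.12375
legitimate: 0.25 × 0.75 × (1−0.45) × 0.5 = 0.0515625
P(legitimate | x) = 0.0515625 / 0.1753125 ≈ 0.294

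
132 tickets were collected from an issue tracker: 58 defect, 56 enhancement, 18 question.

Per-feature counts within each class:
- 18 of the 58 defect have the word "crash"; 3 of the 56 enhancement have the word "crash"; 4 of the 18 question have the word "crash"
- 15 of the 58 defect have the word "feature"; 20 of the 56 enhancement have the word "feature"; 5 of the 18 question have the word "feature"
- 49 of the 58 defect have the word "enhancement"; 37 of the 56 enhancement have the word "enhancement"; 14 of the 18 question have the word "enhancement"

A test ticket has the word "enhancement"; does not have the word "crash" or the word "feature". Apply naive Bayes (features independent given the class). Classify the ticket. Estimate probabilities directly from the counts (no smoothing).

defect: (58/132) × (40/58) × (43/58) × (49/58) ≈ 0.189799
enhancement: (56/132) × (53/56) × (36/56) × (37/56) ≈ 0.170542
question: (18/132) × (14/18) × (13/18) × (14/18) ≈ 0.0595773
Highest score → defect.

defect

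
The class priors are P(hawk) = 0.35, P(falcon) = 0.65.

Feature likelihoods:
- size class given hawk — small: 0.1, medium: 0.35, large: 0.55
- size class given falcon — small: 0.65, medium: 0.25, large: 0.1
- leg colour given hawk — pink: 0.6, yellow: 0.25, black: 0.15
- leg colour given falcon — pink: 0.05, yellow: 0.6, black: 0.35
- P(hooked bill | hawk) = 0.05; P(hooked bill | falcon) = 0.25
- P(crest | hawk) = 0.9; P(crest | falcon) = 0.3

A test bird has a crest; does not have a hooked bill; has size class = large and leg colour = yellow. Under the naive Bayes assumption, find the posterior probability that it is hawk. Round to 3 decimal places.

0.824

hawk: 0.35 × 0.55 × 0.25 × (1−0.05) × 0.9 = 0.041146875
falcon: 0.65 × 0.1 × 0.6 × (1−0.25) × 0.3 = 0.008775
P(hawk | x) = 0.041146875 / 0.049921875 ≈ 0.824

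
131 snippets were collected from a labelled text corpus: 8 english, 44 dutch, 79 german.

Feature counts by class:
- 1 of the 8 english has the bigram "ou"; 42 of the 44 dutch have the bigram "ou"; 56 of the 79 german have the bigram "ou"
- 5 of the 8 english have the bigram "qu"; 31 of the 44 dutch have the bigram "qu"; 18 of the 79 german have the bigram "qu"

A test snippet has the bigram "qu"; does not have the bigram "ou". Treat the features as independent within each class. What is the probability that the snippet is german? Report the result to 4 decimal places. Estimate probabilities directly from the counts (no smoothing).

0.4753

english: (8/131) × (7/8) × (5/8) ≈ 0.0333969
dutch: (44/131) × (2/44) × (31/44) ≈ 0.0107564
german: (79/131) × (23/79) × (18/79) ≈ 0.0400039
P(german | x) = 0.0400039 / 0.0841572 ≈ 0.4753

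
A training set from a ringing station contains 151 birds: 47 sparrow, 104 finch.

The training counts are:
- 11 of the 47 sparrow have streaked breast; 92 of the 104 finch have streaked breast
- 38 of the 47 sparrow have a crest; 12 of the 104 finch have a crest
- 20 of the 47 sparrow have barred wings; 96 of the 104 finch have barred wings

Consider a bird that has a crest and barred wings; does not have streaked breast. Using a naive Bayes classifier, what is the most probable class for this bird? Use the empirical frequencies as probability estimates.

sparrow

sparrow: (47/151) × (36/47) × (38/47) × (20/47) ≈ 0.0820245
finch: (104/151) × (12/104) × (12/104) × (96/104) ≈ 0.00846428
Highest score → sparrow.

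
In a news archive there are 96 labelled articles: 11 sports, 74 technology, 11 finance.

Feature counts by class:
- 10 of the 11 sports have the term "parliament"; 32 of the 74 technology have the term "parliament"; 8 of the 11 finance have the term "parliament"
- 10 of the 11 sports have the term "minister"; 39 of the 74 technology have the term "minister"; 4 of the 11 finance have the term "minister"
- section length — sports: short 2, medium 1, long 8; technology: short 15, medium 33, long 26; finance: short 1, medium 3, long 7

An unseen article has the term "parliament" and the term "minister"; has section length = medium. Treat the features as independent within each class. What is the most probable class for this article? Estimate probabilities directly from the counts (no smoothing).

sports: (11/96) × (10/11) × (10/11) × (1/11) ≈ 0.00860882
technology: (74/96) × (32/74) × (39/74) × (33/74) ≈ 0.0783419
finance: (11/96) × (8/11) × (4/11) × (3/11) ≈ 0.00826446
Highest score → technology.

technology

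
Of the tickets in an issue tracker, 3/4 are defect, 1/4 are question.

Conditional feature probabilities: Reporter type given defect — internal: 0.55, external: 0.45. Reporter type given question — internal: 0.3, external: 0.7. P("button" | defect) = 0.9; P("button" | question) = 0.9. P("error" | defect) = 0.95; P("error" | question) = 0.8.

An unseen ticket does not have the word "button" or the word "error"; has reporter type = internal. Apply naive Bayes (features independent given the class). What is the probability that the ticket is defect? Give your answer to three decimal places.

defect: 0.75 × 0.55 × (1−0.9) × (1−0.95) = 0.0020625
question: 0.25 × 0.3 × (1−0.9) × (1−0.8) = 0.0015
P(defect | x) = 0.0020625 / 0.0035625 ≈ 0.579

0.579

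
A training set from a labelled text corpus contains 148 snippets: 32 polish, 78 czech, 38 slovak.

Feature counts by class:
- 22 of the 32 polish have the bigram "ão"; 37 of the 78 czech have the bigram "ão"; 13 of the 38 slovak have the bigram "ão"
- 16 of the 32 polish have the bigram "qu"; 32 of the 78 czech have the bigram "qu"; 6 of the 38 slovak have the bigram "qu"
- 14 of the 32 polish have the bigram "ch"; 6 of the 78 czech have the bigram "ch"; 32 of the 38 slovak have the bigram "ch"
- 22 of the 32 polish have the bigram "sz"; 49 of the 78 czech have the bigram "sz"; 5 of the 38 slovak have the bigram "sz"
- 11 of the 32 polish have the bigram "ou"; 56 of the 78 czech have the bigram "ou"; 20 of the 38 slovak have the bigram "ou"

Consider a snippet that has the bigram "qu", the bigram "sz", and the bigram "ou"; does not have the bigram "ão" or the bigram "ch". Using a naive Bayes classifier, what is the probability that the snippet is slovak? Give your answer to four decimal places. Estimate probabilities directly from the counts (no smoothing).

polish: (32/148) × (10/32) × (16/32) × (18/32) × (22/32) × (11/32) ≈ 0.00449103
czech: (78/148) × (41/78) × (32/78) × (72/78) × (49/78) × (56/78) ≈ 0.0473162
slovak: (38/148) × (25/38) × (6/38) × (6/38) × (5/38) × (20/38) ≈ 0.00029164
P(slovak | x) = 0.00029164 / 0.05209887 ≈ 0.0056

0.0056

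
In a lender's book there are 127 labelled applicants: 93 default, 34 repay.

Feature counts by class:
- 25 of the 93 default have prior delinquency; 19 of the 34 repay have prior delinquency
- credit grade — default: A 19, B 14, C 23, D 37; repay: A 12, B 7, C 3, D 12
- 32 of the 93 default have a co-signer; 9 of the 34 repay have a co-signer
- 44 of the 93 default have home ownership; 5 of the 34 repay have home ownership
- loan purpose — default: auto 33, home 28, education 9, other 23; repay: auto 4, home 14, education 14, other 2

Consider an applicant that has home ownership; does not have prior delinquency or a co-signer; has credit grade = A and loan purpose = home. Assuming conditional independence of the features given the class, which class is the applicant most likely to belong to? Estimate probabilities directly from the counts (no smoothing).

default: (93/127) × (68/93) × (19/93) × (61/93) × (44/93) × (28/93) ≈ 0.0102204
repay: (34/127) × (15/34) × (12/34) × (25/34) × (5/34) × (14/34) ≈ 0.00185606
Highest score → default.

default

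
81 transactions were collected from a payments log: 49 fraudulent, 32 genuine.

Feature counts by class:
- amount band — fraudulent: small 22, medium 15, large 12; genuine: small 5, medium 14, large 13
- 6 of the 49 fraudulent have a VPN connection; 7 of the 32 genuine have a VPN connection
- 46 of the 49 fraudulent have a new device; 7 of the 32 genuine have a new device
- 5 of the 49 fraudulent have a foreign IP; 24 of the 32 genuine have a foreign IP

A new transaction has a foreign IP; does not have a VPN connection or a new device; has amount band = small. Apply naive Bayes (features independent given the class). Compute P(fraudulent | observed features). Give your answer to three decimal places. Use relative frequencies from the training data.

fraudulent: (49/81) × (22/49) × (43/49) × (3/49) × (5/49) ≈ 0.00148905
genuine: (32/81) × (5/32) × (25/32) × (25/32) × (24/32) ≈ 0.028257
P(fraudulent | x) = 0.00148905 / 0.02974605 ≈ 0.050

0.050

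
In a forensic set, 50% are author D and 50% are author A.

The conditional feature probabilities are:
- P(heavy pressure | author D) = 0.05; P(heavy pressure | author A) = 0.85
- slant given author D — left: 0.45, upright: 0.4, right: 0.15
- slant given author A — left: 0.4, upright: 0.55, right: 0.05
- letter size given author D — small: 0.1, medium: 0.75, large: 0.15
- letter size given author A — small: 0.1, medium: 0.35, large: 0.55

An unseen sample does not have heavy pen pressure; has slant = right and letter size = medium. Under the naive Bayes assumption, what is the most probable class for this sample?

author D: 0.5 × (1−0.05) × 0.15 × 0.75 = 0.0534375
author A: 0.5 × (1−0.85) × 0.05 × 0.35 = 0.0013125
Highest score → author D.

author D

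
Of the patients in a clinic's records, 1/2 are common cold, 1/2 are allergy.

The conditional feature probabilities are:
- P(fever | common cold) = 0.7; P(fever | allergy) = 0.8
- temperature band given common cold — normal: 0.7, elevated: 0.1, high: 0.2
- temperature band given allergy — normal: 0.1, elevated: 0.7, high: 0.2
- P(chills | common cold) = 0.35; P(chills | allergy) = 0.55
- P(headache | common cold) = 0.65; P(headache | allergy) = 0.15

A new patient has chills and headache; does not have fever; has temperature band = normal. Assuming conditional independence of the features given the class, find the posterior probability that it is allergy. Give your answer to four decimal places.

common cold: 0.5 × (1−0.7) × 0.7 × 0.35 × 0.65 = 0.0238875
allergy: 0.5 × (1−0.8) × 0.1 × 0.55 × 0.15 = 0.000825
P(allergy | x) = 0.000825 / 0.0247125 ≈ 0.0334

0.0334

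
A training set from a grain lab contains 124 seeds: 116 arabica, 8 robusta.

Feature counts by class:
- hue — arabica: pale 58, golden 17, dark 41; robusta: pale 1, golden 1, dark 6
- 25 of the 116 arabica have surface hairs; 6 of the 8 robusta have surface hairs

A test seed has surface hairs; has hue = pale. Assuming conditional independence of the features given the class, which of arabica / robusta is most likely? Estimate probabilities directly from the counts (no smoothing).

arabica

arabica: (116/124) × (58/116) × (25/116) ≈ 0.100806
robusta: (8/124) × (1/8) × (6/8) ≈ 0.00604839
Highest score → arabica.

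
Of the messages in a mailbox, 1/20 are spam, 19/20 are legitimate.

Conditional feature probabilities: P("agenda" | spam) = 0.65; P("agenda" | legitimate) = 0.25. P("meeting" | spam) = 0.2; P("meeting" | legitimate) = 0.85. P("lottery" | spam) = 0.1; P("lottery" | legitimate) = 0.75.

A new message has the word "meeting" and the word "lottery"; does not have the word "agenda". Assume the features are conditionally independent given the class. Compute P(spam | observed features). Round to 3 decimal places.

0.001

spam: 0.05 × (1−0.65) × 0.2 × 0.1 = 0.00035
legitimate: 0.95 × (1−0.25) × 0.85 × 0.75 = 0.45421875
P(spam | x) = 0.00035 / 0.45456875 ≈ 0.001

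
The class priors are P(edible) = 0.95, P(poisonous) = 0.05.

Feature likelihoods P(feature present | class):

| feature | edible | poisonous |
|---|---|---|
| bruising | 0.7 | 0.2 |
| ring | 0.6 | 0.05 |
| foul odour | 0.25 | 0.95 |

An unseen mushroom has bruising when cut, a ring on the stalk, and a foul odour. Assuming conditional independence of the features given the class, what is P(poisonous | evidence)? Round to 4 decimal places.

0.0047

edible: 0.95 × 0.7 × 0.6 × 0.25 = 0.09975
poisonous: 0.05 × 0.2 × 0.05 × 0.95 = 0.000475
P(poisonous | x) = 0.000475 / 0.100225 ≈ 0.0047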